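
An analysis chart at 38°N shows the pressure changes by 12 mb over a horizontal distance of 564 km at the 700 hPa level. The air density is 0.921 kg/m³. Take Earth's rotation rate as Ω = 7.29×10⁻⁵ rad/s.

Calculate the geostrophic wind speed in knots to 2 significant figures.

50 knots

Coriolis parameter at 38°N:
f = 2Ω sin φ = 2 × 7.29×10⁻⁵ × sin 38° = 8.98×10⁻⁵ s⁻¹
Pressure gradient: |∂P/∂n| = 1200 Pa / 564000 m = 2.13×10⁻³ Pa/m
Geostrophic balance (pressure-gradient force = Coriolis force):
V_g = (1/(fρ)) |∂P/∂n| = 2.13×10⁻³ / (8.98×10⁻⁵ × 0.921) = 25.7 m/s
Converting: 25.7 m/s × 1.944 = 50 knots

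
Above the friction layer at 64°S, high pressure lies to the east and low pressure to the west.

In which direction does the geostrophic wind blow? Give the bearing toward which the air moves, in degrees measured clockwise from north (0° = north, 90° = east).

180°

The pressure-gradient force points toward the west (bearing 270°).
Geostrophic balance: in the Southern Hemisphere the Coriolis force deflects motion to the left, so the geostrophic wind blows 90° to the left of the pressure-gradient force (low pressure on the right).
Rotating 270° by 90° counterclockwise gives 180° — the wind blows toward the south.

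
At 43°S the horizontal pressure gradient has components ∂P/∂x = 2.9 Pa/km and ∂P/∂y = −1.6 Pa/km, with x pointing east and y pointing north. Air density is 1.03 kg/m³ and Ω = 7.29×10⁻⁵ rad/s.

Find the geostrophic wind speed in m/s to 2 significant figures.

32 m/s

Coriolis parameter at 43°S:
f = 2Ω sin φ = 2 × 7.29×10⁻⁵ × sin 43° = 9.94×10⁻⁵ s⁻¹
In the Southern Hemisphere f is negative: f = −9.94×10⁻⁵ s⁻¹.
Component geostrophic relations (x east, y north):
u_g = −(1/(fρ)) ∂P/∂y,  v_g = (1/(fρ)) ∂P/∂x
u_g = −(−1.6×10⁻³)/(−9.94×10⁻⁵ × 1.03) = −15.6 m/s;  v_g = (2.9×10⁻³)/(−9.94×10⁻⁵ × 1.03) = −28.3 m/s
|V_g| = √(u_g² + v_g²) = 32.3 m/s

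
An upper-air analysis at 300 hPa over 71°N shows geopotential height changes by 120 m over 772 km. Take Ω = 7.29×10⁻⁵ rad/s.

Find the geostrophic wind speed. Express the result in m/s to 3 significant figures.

11.1 m/s

Coriolis parameter at 71°N:
f = 2Ω sin φ = 2 × 7.29×10⁻⁵ × sin 71° = 1.38×10⁻⁴ s⁻¹
Height gradient: |∂Z/∂n| = 120 m / 772000 m = 1.55×10⁻⁴
On a pressure surface, geostrophic balance gives V_g = (g/f)|∂Z/∂n|:
V_g = 9.81 × 1.55×10⁻⁴ / 1.38×10⁻⁴ = 11.1 m/s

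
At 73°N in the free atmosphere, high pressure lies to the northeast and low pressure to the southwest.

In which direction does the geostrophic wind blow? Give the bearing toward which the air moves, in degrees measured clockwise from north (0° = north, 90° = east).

315°

The pressure-gradient force points toward the southwest (bearing 225°).
Geostrophic balance: in the Northern Hemisphere the Coriolis force deflects motion to the right, so the geostrophic wind blows 90° to the right of the pressure-gradient force (low pressure on the left).
Rotating 225° by 90° clockwise gives 315° — the wind blows toward the northwest.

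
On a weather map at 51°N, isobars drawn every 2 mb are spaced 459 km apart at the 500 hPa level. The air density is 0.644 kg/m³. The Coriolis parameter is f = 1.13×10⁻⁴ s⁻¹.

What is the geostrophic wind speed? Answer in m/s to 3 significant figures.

Pressure gradient: |∂P/∂n| = 200 Pa / 459000 m = 4.36×10⁻⁴ Pa/m
Geostrophic balance (pressure-gradient force = Coriolis force):
V_g = (1/(fρ)) |∂P/∂n| = 4.36×10⁻⁴ / (1.13×10⁻⁴ × 0.644) = 5.99 m/s

5.99 m/s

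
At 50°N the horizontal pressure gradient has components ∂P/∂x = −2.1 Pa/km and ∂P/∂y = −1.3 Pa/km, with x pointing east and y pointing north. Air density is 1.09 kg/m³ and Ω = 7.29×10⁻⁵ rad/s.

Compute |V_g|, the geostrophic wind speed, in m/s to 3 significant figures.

20.3 m/s

Coriolis parameter at 50°N:
f = 2Ω sin φ = 2 × 7.29×10⁻⁵ × sin 50° = 1.12×10⁻⁴ s⁻¹
Component geostrophic relations (x east, y north):
u_g = −(1/(fρ)) ∂P/∂y,  v_g = (1/(fρ)) ∂P/∂x
u_g = −(−1.3×10⁻³)/(1.12×10⁻⁴ × 1.09) = 10.7 m/s;  v_g = (−2.1×10⁻³)/(1.12×10⁻⁴ × 1.09) = −17.2 m/s
|V_g| = √(u_g² + v_g²) = 20.3 m/s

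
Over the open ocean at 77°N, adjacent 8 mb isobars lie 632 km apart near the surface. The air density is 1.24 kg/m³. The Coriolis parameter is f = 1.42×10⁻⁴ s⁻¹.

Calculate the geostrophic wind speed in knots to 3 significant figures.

Pressure gradient: |∂P/∂n| = 800 Pa / 632000 m = 1.27×10⁻³ Pa/m
Geostrophic balance (pressure-gradient force = Coriolis force):
V_g = (1/(fρ)) |∂P/∂n| = 1.27×10⁻³ / (1.42×10⁻⁴ × 1.24) = 7.19 m/s
Converting: 7.19 m/s × 1.944 = 14.0 knots

14.0 knots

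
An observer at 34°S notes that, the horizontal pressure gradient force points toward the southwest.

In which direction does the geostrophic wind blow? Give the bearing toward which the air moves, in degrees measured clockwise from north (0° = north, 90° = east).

135°

The pressure-gradient force points toward the southwest (bearing 225°).
Geostrophic balance: in the Southern Hemisphere the Coriolis force deflects motion to the left, so the geostrophic wind blows 90° to the left of the pressure-gradient force (low pressure on the right).
Rotating 225° by 90° counterclockwise gives 135° — the wind blows toward the southeast.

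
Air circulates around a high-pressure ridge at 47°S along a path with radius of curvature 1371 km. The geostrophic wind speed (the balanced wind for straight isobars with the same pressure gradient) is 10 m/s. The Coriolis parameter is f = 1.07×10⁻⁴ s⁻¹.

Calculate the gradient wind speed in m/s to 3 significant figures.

Around a high, pressure-gradient force acts outward with centrifugal, so Coriolis balances both:
fV = (1/ρ)|∂P/∂n| + V²/R  →  V² − fR·V + fR·V_g = 0
With fR = 1.07×10⁻⁴ × 1371×10³ m = 147 m/s:
V = [fR − √((fR)² − 4 fR V_g)]/2 = [147 − √(147² − 4×147×10)]/2 = 10.8 m/s
Supergeostrophic (V > V_g = 10 m/s), as expected around a high.

10.8 m/s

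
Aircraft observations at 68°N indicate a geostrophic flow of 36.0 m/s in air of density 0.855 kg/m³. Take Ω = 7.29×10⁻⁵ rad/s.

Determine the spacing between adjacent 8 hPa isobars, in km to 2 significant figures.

Coriolis parameter at 68°N:
f = 2Ω sin φ = 2 × 7.29×10⁻⁵ × sin 68° = 1.35×10⁻⁴ s⁻¹
Geostrophic balance rearranged: |∂P/∂n| = f ρ V_g
|∂P/∂n| = 1.35×10⁻⁴ × 0.855 × 36.0 = 4.16×10⁻³ Pa/m
Isobar spacing: Δn = ΔP/|∂P/∂n| = 800 Pa / 4.16×10⁻³ Pa/m = 192264 m ≈ 190 km

190 km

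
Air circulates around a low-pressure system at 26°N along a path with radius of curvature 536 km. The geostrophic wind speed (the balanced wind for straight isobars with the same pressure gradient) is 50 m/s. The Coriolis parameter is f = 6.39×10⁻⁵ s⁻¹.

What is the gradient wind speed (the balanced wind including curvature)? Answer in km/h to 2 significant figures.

Around a low, centrifugal force acts outward with Coriolis, so pressure-gradient force balances both:
(1/ρ)|∂P/∂n| = fV + V²/R  →  V² + fR·V − fR·V_g = 0
With fR = 6.39×10⁻⁵ × 536×10³ m = 34.3 m/s:
V = [−fR + √((fR)² + 4 fR V_g)]/2 = [−34.3 + √(34.3² + 4×34.3×50)]/2 = 27.7 m/s
Subgeostrophic (V < V_g = 50 m/s), as expected around a low.
Converting: 27.7 m/s × 3.6 = 100 km/h

100 km/h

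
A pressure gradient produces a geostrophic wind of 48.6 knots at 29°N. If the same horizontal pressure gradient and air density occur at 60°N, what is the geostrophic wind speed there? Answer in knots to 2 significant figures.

27 knots

With the same pressure gradient and density, V_g ∝ 1/f ∝ 1/sin φ.
V₂ = V₁ · sin φ₁ / sin φ₂ = 48.6 × sin 29° / sin 60°
V₂ = 48.6 × 0.4848/0.8660 = 27 knots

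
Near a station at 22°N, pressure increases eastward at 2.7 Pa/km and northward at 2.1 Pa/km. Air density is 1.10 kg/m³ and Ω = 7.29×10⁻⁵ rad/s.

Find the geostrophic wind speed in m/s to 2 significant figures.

57 m/s

Coriolis parameter at 22°N:
f = 2Ω sin φ = 2 × 7.29×10⁻⁵ × sin 22° = 5.46×10⁻⁵ s⁻¹
Component geostrophic relations (x east, y north):
u_g = −(1/(fρ)) ∂P/∂y,  v_g = (1/(fρ)) ∂P/∂x
u_g = −(2.1×10⁻³)/(5.46×10⁻⁵ × 1.10) = −35.0 m/s;  v_g = (2.7×10⁻³)/(5.46×10⁻⁵ × 1.10) = 44.9 m/s
|V_g| = √(u_g² + v_g²) = 56.9 m/s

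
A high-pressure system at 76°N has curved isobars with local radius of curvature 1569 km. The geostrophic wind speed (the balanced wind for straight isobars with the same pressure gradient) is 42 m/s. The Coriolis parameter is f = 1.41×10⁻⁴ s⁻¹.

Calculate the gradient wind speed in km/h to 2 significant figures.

200 km/h

Around a high, pressure-gradient force acts outward with centrifugal, so Coriolis balances both:
fV = (1/ρ)|∂P/∂n| + V²/R  →  V² − fR·V + fR·V_g = 0
With fR = 1.41×10⁻⁴ × 1569×10³ m = 221 m/s:
V = [fR − √((fR)² − 4 fR V_g)]/2 = [221 − √(221² − 4×221×42)]/2 = 56.4 m/s
Supergeostrophic (V > V_g = 42 m/s), as expected around a high.
Converting: 56.4 m/s × 3.6 = 200 km/h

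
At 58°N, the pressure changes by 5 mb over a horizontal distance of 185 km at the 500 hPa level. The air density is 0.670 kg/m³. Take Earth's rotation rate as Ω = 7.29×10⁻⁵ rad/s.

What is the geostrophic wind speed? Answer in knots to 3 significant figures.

63.4 knots

Coriolis parameter at 58°N:
f = 2Ω sin φ = 2 × 7.29×10⁻⁵ × sin 58° = 1.24×10⁻⁴ s⁻¹
Pressure gradient: |∂P/∂n| = 500 Pa / 185000 m = 2.70×10⁻³ Pa/m
Geostrophic balance (pressure-gradient force = Coriolis force):
V_g = (1/(fρ)) |∂P/∂n| = 2.70×10⁻³ / (1.24×10⁻⁴ × 0.670) = 32.6 m/s
Converting: 32.6 m/s × 1.944 = 63.4 knots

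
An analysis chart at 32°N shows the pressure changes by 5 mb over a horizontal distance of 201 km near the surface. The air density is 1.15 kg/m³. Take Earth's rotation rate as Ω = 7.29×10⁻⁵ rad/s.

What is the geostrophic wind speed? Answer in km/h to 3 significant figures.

Coriolis parameter at 32°N:
f = 2Ω sin φ = 2 × 7.29×10⁻⁵ × sin 32° = 7.73×10⁻⁵ s⁻¹
Pressure gradient: |∂P/∂n| = 500 Pa / 201000 m = 2.49×10⁻³ Pa/m
Geostrophic balance (pressure-gradient force = Coriolis force):
V_g = (1/(fρ)) |∂P/∂n| = 2.49×10⁻³ / (7.73×10⁻⁵ × 1.15) = 28.0 m/s
Converting: 28.0 m/s × 3.6 = 101 km/h

101 km/h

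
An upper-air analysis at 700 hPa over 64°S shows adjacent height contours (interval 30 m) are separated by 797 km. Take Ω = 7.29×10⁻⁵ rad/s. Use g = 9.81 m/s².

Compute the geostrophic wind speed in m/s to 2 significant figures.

2.8 m/s

Coriolis parameter at 64°S:
f = 2Ω sin φ = 2 × 7.29×10⁻⁵ × sin 64° = 1.31×10⁻⁴ s⁻¹
Height gradient: |∂Z/∂n| = 30 m / 797000 m = 3.76×10⁻⁵
On a pressure surface, geostrophic balance gives V_g = (g/f)|∂Z/∂n|:
V_g = 9.81 × 3.76×10⁻⁵ / 1.31×10⁻⁴ = 2.82 m/s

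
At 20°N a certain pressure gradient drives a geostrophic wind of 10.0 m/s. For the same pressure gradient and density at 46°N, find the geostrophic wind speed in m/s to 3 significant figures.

With the same pressure gradient and density, V_g ∝ 1/f ∝ 1/sin φ.
V₂ = V₁ · sin φ₁ / sin φ₂ = 10.0 × sin 20° / sin 46°
V₂ = 10.0 × 0.3420/0.7193 = 4.75 m/s

4.75 m/s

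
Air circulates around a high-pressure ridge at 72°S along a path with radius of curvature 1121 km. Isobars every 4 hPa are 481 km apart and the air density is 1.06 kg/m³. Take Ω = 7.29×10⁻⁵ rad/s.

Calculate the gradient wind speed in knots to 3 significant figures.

Coriolis parameter at 72°S:
f = 2Ω sin φ = 2 × 7.29×10⁻⁵ × sin 72° = 1.39×10⁻⁴ s⁻¹
Pressure gradient: |∂P/∂n| = 400 Pa / 481000 m = 8.32×10⁻⁴ Pa/m
Geostrophic speed: V_g = |∂P/∂n|/(fρ) = 8.32×10⁻⁴/(1.39×10⁻⁴ × 1.06) = 5.66 m/s
Around a high, pressure-gradient force acts outward with centrifugal, so Coriolis balances both:
fV = (1/ρ)|∂P/∂n| + V²/R  →  V² − fR·V + fR·V_g = 0
With fR = 1.39×10⁻⁴ × 1121×10³ m = 155 m/s:
V = [fR − √((fR)² − 4 fR V_g)]/2 = [155 − √(155² − 4×155×5.66)]/2 = 5.88 m/s
Supergeostrophic (V > V_g = 5.66 m/s), as expected around a high.
Converting: 5.88 m/s × 1.944 = 11.4 knots

11.4 knots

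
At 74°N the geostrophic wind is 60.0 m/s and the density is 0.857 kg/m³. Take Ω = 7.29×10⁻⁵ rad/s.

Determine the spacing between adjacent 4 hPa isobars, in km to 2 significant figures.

Coriolis parameter at 74°N:
f = 2Ω sin φ = 2 × 7.29×10⁻⁵ × sin 74° = 1.40×10⁻⁴ s⁻¹
Geostrophic balance rearranged: |∂P/∂n| = f ρ V_g
|∂P/∂n| = 1.40×10⁻⁴ × 0.857 × 60.0 = 7.21×10⁻³ Pa/m
Isobar spacing: Δn = ΔP/|∂P/∂n| = 400 Pa / 7.21×10⁻³ Pa/m = 55505 m ≈ 56 km

56 km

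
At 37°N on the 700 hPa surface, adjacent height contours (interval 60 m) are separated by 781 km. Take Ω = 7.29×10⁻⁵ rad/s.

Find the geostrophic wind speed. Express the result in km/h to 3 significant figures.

Coriolis parameter at 37°N:
f = 2Ω sin φ = 2 × 7.29×10⁻⁵ × sin 37° = 8.77×10⁻⁵ s⁻¹
Height gradient: |∂Z/∂n| = 60 m / 781000 m = 7.68×10⁻⁵
On a pressure surface, geostrophic balance gives V_g = (g/f)|∂Z/∂n|:
V_g = 9.81 × 7.68×10⁻⁵ / 8.77×10⁻⁵ = 8.59 m/s
Converting: 8.59 m/s × 3.6 = 30.9 km/h

30.9 km/h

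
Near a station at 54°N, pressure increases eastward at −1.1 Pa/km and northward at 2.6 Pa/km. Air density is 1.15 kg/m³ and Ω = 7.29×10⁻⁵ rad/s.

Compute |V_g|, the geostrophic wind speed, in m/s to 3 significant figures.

Coriolis parameter at 54°N:
f = 2Ω sin φ = 2 × 7.29×10⁻⁵ × sin 54° = 1.18×10⁻⁴ s⁻¹
Component geostrophic relations (x east, y north):
u_g = −(1/(fρ)) ∂P/∂y,  v_g = (1/(fρ)) ∂P/∂x
u_g = −(2.6×10⁻³)/(1.18×10⁻⁴ × 1.15) = −19.2 m/s;  v_g = (−1.1×10⁻³)/(1.18×10⁻⁴ × 1.15) = −8.11 m/s
|V_g| = √(u_g² + v_g²) = 20.8 m/s

20.8 m/s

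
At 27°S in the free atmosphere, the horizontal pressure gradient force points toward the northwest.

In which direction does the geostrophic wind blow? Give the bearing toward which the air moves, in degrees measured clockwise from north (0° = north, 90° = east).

The pressure-gradient force points toward the northwest (bearing 315°).
Geostrophic balance: in the Southern Hemisphere the Coriolis force deflects motion to the left, so the geostrophic wind blows 90° to the left of the pressure-gradient force (low pressure on the right).
Rotating 315° by 90° counterclockwise gives 225° — the wind blows toward the southwest.

225°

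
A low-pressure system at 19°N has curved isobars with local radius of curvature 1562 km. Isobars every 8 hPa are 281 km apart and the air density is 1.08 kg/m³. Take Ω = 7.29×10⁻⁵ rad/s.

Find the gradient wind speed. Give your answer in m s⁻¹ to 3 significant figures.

37.0 m s⁻¹

Coriolis parameter at 19°N:
f = 2Ω sin φ = 2 × 7.29×10⁻⁵ × sin 19° = 4.75×10⁻⁵ s⁻¹
Pressure gradient: |∂P/∂n| = 800 Pa / 281000 m = 2.85×10⁻³ Pa/m
Geostrophic speed: V_g = |∂P/∂n|/(fρ) = 2.85×10⁻³/(4.75×10⁻⁵ × 1.08) = 55.5 m/s
Around a low, centrifugal force acts outward with Coriolis, so pressure-gradient force balances both:
(1/ρ)|∂P/∂n| = fV + V²/R  →  V² + fR·V − fR·V_g = 0
With fR = 4.75×10⁻⁵ × 1562×10³ m = 74.1 m/s:
V = [−fR + √((fR)² + 4 fR V_g)]/2 = [−74.1 + √(74.1² + 4×74.1×55.5)]/2 = 37 m/s
Subgeostrophic (V < V_g = 55.5 m/s), as expected around a low.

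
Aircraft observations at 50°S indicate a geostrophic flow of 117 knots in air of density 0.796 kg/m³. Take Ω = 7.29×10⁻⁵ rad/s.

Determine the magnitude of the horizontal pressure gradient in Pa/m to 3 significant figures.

5.35×10⁻³ Pa/m

Coriolis parameter at 50°S:
f = 2Ω sin φ = 2 × 7.29×10⁻⁵ × sin 50° = 1.12×10⁻⁴ s⁻¹
Wind speed in SI: 117 knots = 60.2 m/s
Geostrophic balance rearranged: |∂P/∂n| = f ρ V_g
|∂P/∂n| = 1.12×10⁻⁴ × 0.796 × 60.2 = 5.35×10⁻³ Pa/m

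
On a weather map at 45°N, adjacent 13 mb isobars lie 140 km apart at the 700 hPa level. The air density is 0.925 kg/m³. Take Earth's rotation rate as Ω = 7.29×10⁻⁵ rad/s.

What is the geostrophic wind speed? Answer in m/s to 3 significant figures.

97.4 m/s

Coriolis parameter at 45°N:
f = 2Ω sin φ = 2 × 7.29×10⁻⁵ × sin 45° = 1.03×10⁻⁴ s⁻¹
Pressure gradient: |∂P/∂n| = 1300 Pa / 140000 m = 9.29×10⁻³ Pa/m
Geostrophic balance (pressure-gradient force = Coriolis force):
V_g = (1/(fρ)) |∂P/∂n| = 9.29×10⁻³ / (1.03×10⁻⁴ × 0.925) = 97.4 m/s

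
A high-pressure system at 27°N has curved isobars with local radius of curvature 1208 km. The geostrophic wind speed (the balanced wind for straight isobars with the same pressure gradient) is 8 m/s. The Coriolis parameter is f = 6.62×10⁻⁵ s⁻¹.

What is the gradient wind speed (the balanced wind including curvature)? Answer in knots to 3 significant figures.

Around a high, pressure-gradient force acts outward with centrifugal, so Coriolis balances both:
fV = (1/ρ)|∂P/∂n| + V²/R  →  V² − fR·V + fR·V_g = 0
With fR = 6.62×10⁻⁵ × 1208×10³ m = 80.0 m/s:
V = [fR − √((fR)² − 4 fR V_g)]/2 = [80.0 − √(80.0² − 4×80.0×8)]/2 = 9.02 m/s
Supergeostrophic (V > V_g = 8 m/s), as expected around a high.
Converting: 9.02 m/s × 1.944 = 17.5 knots

17.5 knots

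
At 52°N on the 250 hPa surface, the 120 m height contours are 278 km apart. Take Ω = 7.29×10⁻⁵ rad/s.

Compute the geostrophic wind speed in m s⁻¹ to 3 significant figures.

36.9 m s⁻¹

Coriolis parameter at 52°N:
f = 2Ω sin φ = 2 × 7.29×10⁻⁵ × sin 52° = 1.15×10⁻⁴ s⁻¹
Height gradient: |∂Z/∂n| = 120 m / 278000 m = 4.32×10⁻⁴
On a pressure surface, geostrophic balance gives V_g = (g/f)|∂Z/∂n|:
V_g = 9.81 × 4.32×10⁻⁴ / 1.15×10⁻⁴ = 36.9 m/s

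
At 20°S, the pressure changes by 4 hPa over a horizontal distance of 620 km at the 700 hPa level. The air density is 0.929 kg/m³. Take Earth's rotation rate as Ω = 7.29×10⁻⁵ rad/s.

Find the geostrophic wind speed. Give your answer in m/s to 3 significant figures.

Coriolis parameter at 20°S:
f = 2Ω sin φ = 2 × 7.29×10⁻⁵ × sin 20° = 4.99×10⁻⁵ s⁻¹
Pressure gradient: |∂P/∂n| = 400 Pa / 620000 m = 6.45×10⁻⁴ Pa/m
Geostrophic balance (pressure-gradient force = Coriolis force):
V_g = (1/(fρ)) |∂P/∂n| = 6.45×10⁻⁴ / (4.99×10⁻⁵ × 0.929) = 13.9 m/s

13.9 m/s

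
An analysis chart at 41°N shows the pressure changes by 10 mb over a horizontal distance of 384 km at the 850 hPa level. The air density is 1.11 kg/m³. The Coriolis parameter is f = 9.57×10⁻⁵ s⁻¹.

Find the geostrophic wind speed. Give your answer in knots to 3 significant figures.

Pressure gradient: |∂P/∂n| = 1000 Pa / 384000 m = 2.60×10⁻³ Pa/m
Geostrophic balance (pressure-gradient force = Coriolis force):
V_g = (1/(fρ)) |∂P/∂n| = 2.60×10⁻³ / (9.57×10⁻⁵ × 1.11) = 24.5 m/s
Converting: 24.5 m/s × 1.944 = 47.7 knots

47.7 knots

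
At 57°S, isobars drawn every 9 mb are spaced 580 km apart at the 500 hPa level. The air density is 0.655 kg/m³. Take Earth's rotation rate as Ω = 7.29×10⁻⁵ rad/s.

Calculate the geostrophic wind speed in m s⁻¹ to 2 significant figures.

19 m s⁻¹

Coriolis parameter at 57°S:
f = 2Ω sin φ = 2 × 7.29×10⁻⁵ × sin 57° = 1.22×10⁻⁴ s⁻¹
Pressure gradient: |∂P/∂n| = 900 Pa / 580000 m = 1.55×10⁻³ Pa/m
Geostrophic balance (pressure-gradient force = Coriolis force):
V_g = (1/(fρ)) |∂P/∂n| = 1.55×10⁻³ / (1.22×10⁻⁴ × 0.655) = 19.4 m/s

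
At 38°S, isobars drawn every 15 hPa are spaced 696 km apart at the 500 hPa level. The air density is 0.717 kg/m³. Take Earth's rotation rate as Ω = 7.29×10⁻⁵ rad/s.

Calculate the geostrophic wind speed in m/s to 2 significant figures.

33 m/s

Coriolis parameter at 38°S:
f = 2Ω sin φ = 2 × 7.29×10⁻⁵ × sin 38° = 8.98×10⁻⁵ s⁻¹
Pressure gradient: |∂P/∂n| = 1500 Pa / 696000 m = 2.16×10⁻³ Pa/m
Geostrophic balance (pressure-gradient force = Coriolis force):
V_g = (1/(fρ)) |∂P/∂n| = 2.16×10⁻³ / (8.98×10⁻⁵ × 0.717) = 33.5 m/s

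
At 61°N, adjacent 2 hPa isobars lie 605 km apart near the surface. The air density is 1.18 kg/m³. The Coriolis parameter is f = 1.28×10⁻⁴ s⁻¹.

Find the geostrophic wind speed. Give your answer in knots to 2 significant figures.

Pressure gradient: |∂P/∂n| = 200 Pa / 605000 m = 3.31×10⁻⁴ Pa/m
Geostrophic balance (pressure-gradient force = Coriolis force):
V_g = (1/(fρ)) |∂P/∂n| = 3.31×10⁻⁴ / (1.28×10⁻⁴ × 1.18) = 2.19 m/s
Converting: 2.19 m/s × 1.944 = 4.3 knots

4.3 knots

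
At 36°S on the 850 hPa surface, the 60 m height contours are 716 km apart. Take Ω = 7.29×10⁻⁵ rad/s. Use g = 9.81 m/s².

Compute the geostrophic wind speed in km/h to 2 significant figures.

35 km/h

Coriolis parameter at 36°S:
f = 2Ω sin φ = 2 × 7.29×10⁻⁵ × sin 36° = 8.57×10⁻⁵ s⁻¹
Height gradient: |∂Z/∂n| = 60 m / 716000 m = 8.38×10⁻⁵
On a pressure surface, geostrophic balance gives V_g = (g/f)|∂Z/∂n|:
V_g = 9.81 × 8.38×10⁻⁵ / 8.57×10⁻⁵ = 9.59 m/s
Converting: 9.59 m/s × 3.6 = 35 km/h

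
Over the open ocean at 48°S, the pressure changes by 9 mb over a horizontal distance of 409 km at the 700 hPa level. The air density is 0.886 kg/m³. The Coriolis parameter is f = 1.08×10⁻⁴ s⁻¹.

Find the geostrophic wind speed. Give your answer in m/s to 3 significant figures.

23.0 m/s

Pressure gradient: |∂P/∂n| = 900 Pa / 409000 m = 2.20×10⁻³ Pa/m
Geostrophic balance (pressure-gradient force = Coriolis force):
V_g = (1/(fρ)) |∂P/∂n| = 2.20×10⁻³ / (1.08×10⁻⁴ × 0.886) = 23.0 m/s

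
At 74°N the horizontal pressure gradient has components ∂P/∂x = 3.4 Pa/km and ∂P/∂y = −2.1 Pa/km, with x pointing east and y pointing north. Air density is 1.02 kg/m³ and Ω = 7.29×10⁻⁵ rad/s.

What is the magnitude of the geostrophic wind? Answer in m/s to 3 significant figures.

28.0 m/s

Coriolis parameter at 74°N:
f = 2Ω sin φ = 2 × 7.29×10⁻⁵ × sin 74° = 1.40×10⁻⁴ s⁻¹
Component geostrophic relations (x east, y north):
u_g = −(1/(fρ)) ∂P/∂y,  v_g = (1/(fρ)) ∂P/∂x
u_g = −(−2.1×10⁻³)/(1.40×10⁻⁴ × 1.02) = 14.7 m/s;  v_g = (3.4×10⁻³)/(1.40×10⁻⁴ × 1.02) = 23.8 m/s
|V_g| = √(u_g² + v_g²) = 28.0 m/s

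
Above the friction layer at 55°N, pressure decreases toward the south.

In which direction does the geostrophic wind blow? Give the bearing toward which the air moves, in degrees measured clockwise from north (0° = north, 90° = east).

270°

The pressure-gradient force points toward the south (bearing 180°).
Geostrophic balance: in the Northern Hemisphere the Coriolis force deflects motion to the right, so the geostrophic wind blows 90° to the right of the pressure-gradient force (low pressure on the left).
Rotating 180° by 90° clockwise gives 270° — the wind blows toward the west.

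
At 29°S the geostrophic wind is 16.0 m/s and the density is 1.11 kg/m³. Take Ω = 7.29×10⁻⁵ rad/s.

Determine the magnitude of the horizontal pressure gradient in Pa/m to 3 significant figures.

Coriolis parameter at 29°S:
f = 2Ω sin φ = 2 × 7.29×10⁻⁵ × sin 29° = 7.07×10⁻⁵ s⁻¹
Geostrophic balance rearranged: |∂P/∂n| = f ρ V_g
|∂P/∂n| = 7.07×10⁻⁵ × 1.11 × 16.0 = 1.26×10⁻³ Pa/m

1.26×10⁻³ Pa/m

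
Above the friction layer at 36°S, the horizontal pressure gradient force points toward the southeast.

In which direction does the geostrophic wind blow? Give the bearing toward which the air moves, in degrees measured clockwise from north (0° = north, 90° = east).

045°

The pressure-gradient force points toward the southeast (bearing 135°).
Geostrophic balance: in the Southern Hemisphere the Coriolis force deflects motion to the left, so the geostrophic wind blows 90° to the left of the pressure-gradient force (low pressure on the right).
Rotating 135° by 90° counterclockwise gives 045° — the wind blows toward the northeast.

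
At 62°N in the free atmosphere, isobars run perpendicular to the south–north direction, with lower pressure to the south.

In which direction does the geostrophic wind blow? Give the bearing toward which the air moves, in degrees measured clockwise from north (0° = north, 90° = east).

270°

The pressure-gradient force points toward the south (bearing 180°).
Geostrophic balance: in the Northern Hemisphere the Coriolis force deflects motion to the right, so the geostrophic wind blows 90° to the right of the pressure-gradient force (low pressure on the left).
Rotating 180° by 90° clockwise gives 270° — the wind blows toward the west.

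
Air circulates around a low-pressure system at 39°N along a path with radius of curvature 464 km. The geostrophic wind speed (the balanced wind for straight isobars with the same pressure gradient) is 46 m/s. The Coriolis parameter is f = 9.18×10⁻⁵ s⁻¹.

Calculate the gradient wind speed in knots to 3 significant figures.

54.1 knots

Around a low, centrifugal force acts outward with Coriolis, so pressure-gradient force balances both:
(1/ρ)|∂P/∂n| = fV + V²/R  →  V² + fR·V − fR·V_g = 0
With fR = 9.18×10⁻⁵ × 464×10³ m = 42.6 m/s:
V = [−fR + √((fR)² + 4 fR V_g)]/2 = [−42.6 + √(42.6² + 4×42.6×46)]/2 = 27.8 m/s
Subgeostrophic (V < V_g = 46 m/s), as expected around a low.
Converting: 27.8 m/s × 1.944 = 54.1 knots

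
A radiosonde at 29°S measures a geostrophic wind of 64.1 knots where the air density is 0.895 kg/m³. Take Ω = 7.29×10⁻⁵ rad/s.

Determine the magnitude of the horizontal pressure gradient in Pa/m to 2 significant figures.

2.1×10⁻³ Pa/m

Coriolis parameter at 29°S:
f = 2Ω sin φ = 2 × 7.29×10⁻⁵ × sin 29° = 7.07×10⁻⁵ s⁻¹
Wind speed in SI: 64.1 knots = 33.0 m/s
Geostrophic balance rearranged: |∂P/∂n| = f ρ V_g
|∂P/∂n| = 7.07×10⁻⁵ × 0.895 × 33.0 = 2.09×10⁻³ Pa/m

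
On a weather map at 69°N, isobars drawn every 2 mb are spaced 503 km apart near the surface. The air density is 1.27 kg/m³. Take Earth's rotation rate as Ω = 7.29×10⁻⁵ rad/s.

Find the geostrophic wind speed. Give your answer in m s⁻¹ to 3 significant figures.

Coriolis parameter at 69°N:
f = 2Ω sin φ = 2 × 7.29×10⁻⁵ × sin 69° = 1.36×10⁻⁴ s⁻¹
Pressure gradient: |∂P/∂n| = 200 Pa / 503000 m = 3.98×10⁻⁴ Pa/m
Geostrophic balance (pressure-gradient force = Coriolis force):
V_g = (1/(fρ)) |∂P/∂n| = 3.98×10⁻⁴ / (1.36×10⁻⁴ × 1.27) = 2.30 m/s

2.30 m s⁻¹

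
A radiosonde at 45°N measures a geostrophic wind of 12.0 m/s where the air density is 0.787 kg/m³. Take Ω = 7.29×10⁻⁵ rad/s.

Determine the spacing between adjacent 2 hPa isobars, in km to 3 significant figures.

Coriolis parameter at 45°N:
f = 2Ω sin φ = 2 × 7.29×10⁻⁵ × sin 45° = 1.03×10⁻⁴ s⁻¹
Geostrophic balance rearranged: |∂P/∂n| = f ρ V_g
|∂P/∂n| = 1.03×10⁻⁴ × 0.787 × 12.0 = 9.74×10⁻⁴ Pa/m
Isobar spacing: Δn = ΔP/|∂P/∂n| = 200 Pa / 9.74×10⁻⁴ Pa/m = 205415 m ≈ 205 km

205 km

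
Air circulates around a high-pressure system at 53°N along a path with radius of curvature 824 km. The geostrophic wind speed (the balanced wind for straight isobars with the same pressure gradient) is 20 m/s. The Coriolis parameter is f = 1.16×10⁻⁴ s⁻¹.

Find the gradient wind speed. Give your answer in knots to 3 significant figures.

55.4 knots

Around a high, pressure-gradient force acts outward with centrifugal, so Coriolis balances both:
fV = (1/ρ)|∂P/∂n| + V²/R  →  V² − fR·V + fR·V_g = 0
With fR = 1.16×10⁻⁴ × 824×10³ m = 95.6 m/s:
V = [fR − √((fR)² − 4 fR V_g)]/2 = [95.6 − √(95.6² − 4×95.6×20)]/2 = 28.5 m/s
Supergeostrophic (V > V_g = 20 m/s), as expected around a high.
Converting: 28.5 m/s × 1.944 = 55.4 knots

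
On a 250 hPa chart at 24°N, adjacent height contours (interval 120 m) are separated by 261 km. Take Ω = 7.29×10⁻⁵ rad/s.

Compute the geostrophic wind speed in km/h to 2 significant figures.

270 km/h

Coriolis parameter at 24°N:
f = 2Ω sin φ = 2 × 7.29×10⁻⁵ × sin 24° = 5.93×10⁻⁵ s⁻¹
Height gradient: |∂Z/∂n| = 120 m / 261000 m = 4.60×10⁻⁴
On a pressure surface, geostrophic balance gives V_g = (g/f)|∂Z/∂n|:
V_g = 9.81 × 4.60×10⁻⁴ / 5.93×10⁻⁵ = 76.1 m/s
Converting: 76.1 m/s × 3.6 = 270 km/h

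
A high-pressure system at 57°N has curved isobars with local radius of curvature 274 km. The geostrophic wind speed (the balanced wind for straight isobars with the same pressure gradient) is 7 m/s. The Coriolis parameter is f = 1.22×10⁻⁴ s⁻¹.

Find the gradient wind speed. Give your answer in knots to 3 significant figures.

Around a high, pressure-gradient force acts outward with centrifugal, so Coriolis balances both:
fV = (1/ρ)|∂P/∂n| + V²/R  →  V² − fR·V + fR·V_g = 0
With fR = 1.22×10⁻⁴ × 274×10³ m = 33.4 m/s:
V = [fR − √((fR)² − 4 fR V_g)]/2 = [33.4 − √(33.4² − 4×33.4×7)]/2 = 9.98 m/s
Supergeostrophic (V > V_g = 7 m/s), as expected around a high.
Converting: 9.98 m/s × 1.944 = 19.4 knots

19.4 knots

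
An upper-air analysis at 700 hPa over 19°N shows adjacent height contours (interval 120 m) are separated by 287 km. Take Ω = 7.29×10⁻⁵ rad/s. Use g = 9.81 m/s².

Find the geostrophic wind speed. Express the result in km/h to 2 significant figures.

Coriolis parameter at 19°N:
f = 2Ω sin φ = 2 × 7.29×10⁻⁵ × sin 19° = 4.75×10⁻⁵ s⁻¹
Height gradient: |∂Z/∂n| = 120 m / 287000 m = 4.18×10⁻⁴
On a pressure surface, geostrophic balance gives V_g = (g/f)|∂Z/∂n|:
V_g = 9.81 × 4.18×10⁻⁴ / 4.75×10⁻⁵ = 86.4 m/s
Converting: 86.4 m/s × 3.6 = 310 km/h

310 km/h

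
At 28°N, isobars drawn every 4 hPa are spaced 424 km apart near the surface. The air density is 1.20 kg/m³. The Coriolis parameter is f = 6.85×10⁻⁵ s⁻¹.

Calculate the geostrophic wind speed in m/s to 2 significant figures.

11 m/s

Pressure gradient: |∂P/∂n| = 400 Pa / 424000 m = 9.43×10⁻⁴ Pa/m
Geostrophic balance (pressure-gradient force = Coriolis force):
V_g = (1/(fρ)) |∂P/∂n| = 9.43×10⁻⁴ / (6.85×10⁻⁵ × 1.20) = 11.5 m/s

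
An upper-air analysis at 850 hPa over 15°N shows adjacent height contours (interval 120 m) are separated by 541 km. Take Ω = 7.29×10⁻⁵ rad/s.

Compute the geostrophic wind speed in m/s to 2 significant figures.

Coriolis parameter at 15°N:
f = 2Ω sin φ = 2 × 7.29×10⁻⁵ × sin 15° = 3.77×10⁻⁵ s⁻¹
Height gradient: |∂Z/∂n| = 120 m / 541000 m = 2.22×10⁻⁴
On a pressure surface, geostrophic balance gives V_g = (g/f)|∂Z/∂n|:
V_g = 9.81 × 2.22×10⁻⁴ / 3.77×10⁻⁵ = 57.7 m/s

58 m/s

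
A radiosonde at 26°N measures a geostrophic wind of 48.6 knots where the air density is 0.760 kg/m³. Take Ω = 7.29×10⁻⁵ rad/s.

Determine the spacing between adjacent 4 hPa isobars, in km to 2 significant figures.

330 km

Coriolis parameter at 26°N:
f = 2Ω sin φ = 2 × 7.29×10⁻⁵ × sin 26° = 6.39×10⁻⁵ s⁻¹
Wind speed in SI: 48.6 knots = 25.0 m/s
Geostrophic balance rearranged: |∂P/∂n| = f ρ V_g
|∂P/∂n| = 6.39×10⁻⁵ × 0.760 × 25.0 = 1.21×10⁻³ Pa/m
Isobar spacing: Δn = ΔP/|∂P/∂n| = 400 Pa / 1.21×10⁻³ Pa/m = 329361 m ≈ 330 km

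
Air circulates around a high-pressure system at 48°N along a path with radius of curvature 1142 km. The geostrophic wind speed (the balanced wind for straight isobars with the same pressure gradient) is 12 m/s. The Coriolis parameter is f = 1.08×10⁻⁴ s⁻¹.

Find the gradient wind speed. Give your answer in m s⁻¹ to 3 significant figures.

13.5 m s⁻¹

Around a high, pressure-gradient force acts outward with centrifugal, so Coriolis balances both:
fV = (1/ρ)|∂P/∂n| + V²/R  →  V² − fR·V + fR·V_g = 0
With fR = 1.08×10⁻⁴ × 1142×10³ m = 123 m/s:
V = [fR − √((fR)² − 4 fR V_g)]/2 = [123 − √(123² − 4×123×12)]/2 = 13.5 m/s
Supergeostrophic (V > V_g = 12 m/s), as expected around a high.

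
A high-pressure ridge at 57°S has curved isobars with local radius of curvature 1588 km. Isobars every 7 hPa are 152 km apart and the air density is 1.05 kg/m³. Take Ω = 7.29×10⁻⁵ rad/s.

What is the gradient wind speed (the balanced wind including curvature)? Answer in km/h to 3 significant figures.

Coriolis parameter at 57°S:
f = 2Ω sin φ = 2 × 7.29×10⁻⁵ × sin 57° = 1.22×10⁻⁴ s⁻¹
Pressure gradient: |∂P/∂n| = 700 Pa / 152000 m = 4.61×10⁻³ Pa/m
Geostrophic speed: V_g = |∂P/∂n|/(fρ) = 4.61×10⁻³/(1.22×10⁻⁴ × 1.05) = 35.9 m/s
Around a high, pressure-gradient force acts outward with centrifugal, so Coriolis balances both:
fV = (1/ρ)|∂P/∂n| + V²/R  →  V² − fR·V + fR·V_g = 0
With fR = 1.22×10⁻⁴ × 1588×10³ m = 194 m/s:
V = [fR − √((fR)² − 4 fR V_g)]/2 = [194 − √(194² − 4×194×35.9)]/2 = 47.5 m/s
Supergeostrophic (V > V_g = 35.9 m/s), as expected around a high.
Converting: 47.5 m/s × 3.6 = 171 km/h

171 km/h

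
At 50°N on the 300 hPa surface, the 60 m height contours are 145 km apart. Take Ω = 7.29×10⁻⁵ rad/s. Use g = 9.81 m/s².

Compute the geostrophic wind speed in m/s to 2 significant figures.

Coriolis parameter at 50°N:
f = 2Ω sin φ = 2 × 7.29×10⁻⁵ × sin 50° = 1.12×10⁻⁴ s⁻¹
Height gradient: |∂Z/∂n| = 60 m / 145000 m = 4.14×10⁻⁴
On a pressure surface, geostrophic balance gives V_g = (g/f)|∂Z/∂n|:
V_g = 9.81 × 4.14×10⁻⁴ / 1.12×10⁻⁴ = 36.3 m/s

36 m/s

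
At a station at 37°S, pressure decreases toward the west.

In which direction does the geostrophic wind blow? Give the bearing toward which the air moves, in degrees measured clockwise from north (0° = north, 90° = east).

The pressure-gradient force points toward the west (bearing 270°).
Geostrophic balance: in the Southern Hemisphere the Coriolis force deflects motion to the left, so the geostrophic wind blows 90° to the left of the pressure-gradient force (low pressure on the right).
Rotating 270° by 90° counterclockwise gives 180° — the wind blows toward the south.

180°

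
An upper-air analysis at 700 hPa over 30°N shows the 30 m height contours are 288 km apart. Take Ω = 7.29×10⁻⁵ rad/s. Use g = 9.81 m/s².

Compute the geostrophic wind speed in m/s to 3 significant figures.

Coriolis parameter at 30°N:
f = 2Ω sin φ = 2 × 7.29×10⁻⁵ × sin 30° = 7.29×10⁻⁵ s⁻¹
Height gradient: |∂Z/∂n| = 30 m / 288000 m = 1.04×10⁻⁴
On a pressure surface, geostrophic balance gives V_g = (g/f)|∂Z/∂n|:
V_g = 9.81 × 1.04×10⁻⁴ / 7.29×10⁻⁵ = 14.0 m/s

14.0 m/s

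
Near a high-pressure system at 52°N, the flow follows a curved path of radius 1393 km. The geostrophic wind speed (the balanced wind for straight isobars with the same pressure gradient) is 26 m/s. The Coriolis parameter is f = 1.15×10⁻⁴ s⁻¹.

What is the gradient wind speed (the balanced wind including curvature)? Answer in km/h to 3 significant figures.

118 km/h

Around a high, pressure-gradient force acts outward with centrifugal, so Coriolis balances both:
fV = (1/ρ)|∂P/∂n| + V²/R  →  V² − fR·V + fR·V_g = 0
With fR = 1.15×10⁻⁴ × 1393×10³ m = 160 m/s:
V = [fR − √((fR)² − 4 fR V_g)]/2 = [160 − √(160² − 4×160×26)]/2 = 32.7 m/s
Supergeostrophic (V > V_g = 26 m/s), as expected around a high.
Converting: 32.7 m/s × 3.6 = 118 km/h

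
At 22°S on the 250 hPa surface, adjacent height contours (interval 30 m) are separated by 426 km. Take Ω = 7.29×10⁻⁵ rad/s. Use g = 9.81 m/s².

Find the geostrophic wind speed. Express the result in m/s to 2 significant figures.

13 m/s

Coriolis parameter at 22°S:
f = 2Ω sin φ = 2 × 7.29×10⁻⁵ × sin 22° = 5.46×10⁻⁵ s⁻¹
Height gradient: |∂Z/∂n| = 30 m / 426000 m = 7.04×10⁻⁵
On a pressure surface, geostrophic balance gives V_g = (g/f)|∂Z/∂n|:
V_g = 9.81 × 7.04×10⁻⁵ / 5.46×10⁻⁵ = 12.6 m/s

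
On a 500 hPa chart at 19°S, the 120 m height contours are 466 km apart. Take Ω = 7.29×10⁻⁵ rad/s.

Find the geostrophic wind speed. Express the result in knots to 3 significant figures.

103 knots

Coriolis parameter at 19°S:
f = 2Ω sin φ = 2 × 7.29×10⁻⁵ × sin 19° = 4.75×10⁻⁵ s⁻¹
Height gradient: |∂Z/∂n| = 120 m / 466000 m = 2.58×10⁻⁴
On a pressure surface, geostrophic balance gives V_g = (g/f)|∂Z/∂n|:
V_g = 9.81 × 2.58×10⁻⁴ / 4.75×10⁻⁵ = 53.2 m/s
Converting: 53.2 m/s × 1.944 = 103 knots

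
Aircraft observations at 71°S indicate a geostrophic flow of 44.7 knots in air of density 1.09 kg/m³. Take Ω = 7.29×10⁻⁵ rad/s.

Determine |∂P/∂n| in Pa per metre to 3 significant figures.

Coriolis parameter at 71°S:
f = 2Ω sin φ = 2 × 7.29×10⁻⁵ × sin 71° = 1.38×10⁻⁴ s⁻¹
Wind speed in SI: 44.7 knots = 23.0 m/s
Geostrophic balance rearranged: |∂P/∂n| = f ρ V_g
|∂P/∂n| = 1.38×10⁻⁴ × 1.09 × 23.0 = 3.46×10⁻³ Pa/m

3.46×10⁻³ Pa/m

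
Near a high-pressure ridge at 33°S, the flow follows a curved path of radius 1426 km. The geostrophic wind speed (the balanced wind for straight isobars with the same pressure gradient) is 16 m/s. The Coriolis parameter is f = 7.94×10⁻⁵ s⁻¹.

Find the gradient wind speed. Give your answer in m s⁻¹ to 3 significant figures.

Around a high, pressure-gradient force acts outward with centrifugal, so Coriolis balances both:
fV = (1/ρ)|∂P/∂n| + V²/R  →  V² − fR·V + fR·V_g = 0
With fR = 7.94×10⁻⁵ × 1426×10³ m = 113 m/s:
V = [fR − √((fR)² − 4 fR V_g)]/2 = [113 − √(113² − 4×113×16)]/2 = 19.3 m/s
Supergeostrophic (V > V_g = 16 m/s), as expected around a high.

19.3 m s⁻¹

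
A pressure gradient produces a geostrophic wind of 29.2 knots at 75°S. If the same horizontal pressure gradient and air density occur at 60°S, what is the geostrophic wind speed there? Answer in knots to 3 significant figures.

With the same pressure gradient and density, V_g ∝ 1/f ∝ 1/sin φ.
V₂ = V₁ · sin φ₁ / sin φ₂ = 29.2 × sin 75° / sin 60°
V₂ = 29.2 × 0.9659/0.8660 = 32.6 knots

32.6 knots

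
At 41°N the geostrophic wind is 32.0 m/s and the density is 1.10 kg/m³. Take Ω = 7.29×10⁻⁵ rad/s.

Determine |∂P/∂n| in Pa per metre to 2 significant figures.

Coriolis parameter at 41°N:
f = 2Ω sin φ = 2 × 7.29×10⁻⁵ × sin 41° = 9.57×10⁻⁵ s⁻¹
Geostrophic balance rearranged: |∂P/∂n| = f ρ V_g
|∂P/∂n| = 9.57×10⁻⁵ × 1.10 × 32.0 = 3.37×10⁻³ Pa/m

3.4×10⁻³ Pa/m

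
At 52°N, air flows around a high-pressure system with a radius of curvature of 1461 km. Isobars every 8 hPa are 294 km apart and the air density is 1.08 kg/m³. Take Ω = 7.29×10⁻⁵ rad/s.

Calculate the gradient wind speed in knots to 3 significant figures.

50.4 knots

Coriolis parameter at 52°N:
f = 2Ω sin φ = 2 × 7.29×10⁻⁵ × sin 52° = 1.15×10⁻⁴ s⁻¹
Pressure gradient: |∂P/∂n| = 800 Pa / 294000 m = 2.72×10⁻³ Pa/m
Geostrophic speed: V_g = |∂P/∂n|/(fρ) = 2.72×10⁻³/(1.15×10⁻⁴ × 1.08) = 21.9 m/s
Around a high, pressure-gradient force acts outward with centrifugal, so Coriolis balances both:
fV = (1/ρ)|∂P/∂n| + V²/R  →  V² − fR·V + fR·V_g = 0
With fR = 1.15×10⁻⁴ × 1461×10³ m = 168 m/s:
V = [fR − √((fR)² − 4 fR V_g)]/2 = [168 − √(168² − 4×168×21.9)]/2 = 25.9 m/s
Supergeostrophic (V > V_g = 21.9 m/s), as expected around a high.
Converting: 25.9 m/s × 1.944 = 50.4 knots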